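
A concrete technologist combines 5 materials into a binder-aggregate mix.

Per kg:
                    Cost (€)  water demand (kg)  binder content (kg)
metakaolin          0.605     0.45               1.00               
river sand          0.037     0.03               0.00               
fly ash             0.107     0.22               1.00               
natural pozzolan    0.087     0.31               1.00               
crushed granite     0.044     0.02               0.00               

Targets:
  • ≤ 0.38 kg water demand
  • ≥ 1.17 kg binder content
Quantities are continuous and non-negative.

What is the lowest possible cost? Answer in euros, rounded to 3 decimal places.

Let x1 = kg of metakaolin, x2 = kg of river sand, x3 = kg of fly ash, x4 = kg of natural pozzolan, x5 = kg of crushed granite.
Minimise 0.605x1 + 0.037x2 + 0.107x3 + 0.087x4 + 0.044x5 s.t.:
  0.45x1 + 0.03x2 + 0.22x3 + 0.31x4 + 0.02x5 ≤ 0.38   (water demand)
  1x1 + 1x3 + 1x4 ≥ 1.17   (binder content)
  x1, x2, x3, x4, x5 ≥ 0.
At the optimum only natural pozzolan is positive (metakaolin, river sand, fly ash, crushed granite = 0). There the binder content constraint is tight.
Solving gives x4 = 1.17.
Cost = 0.087·1.17 = 0.10179.

€0.102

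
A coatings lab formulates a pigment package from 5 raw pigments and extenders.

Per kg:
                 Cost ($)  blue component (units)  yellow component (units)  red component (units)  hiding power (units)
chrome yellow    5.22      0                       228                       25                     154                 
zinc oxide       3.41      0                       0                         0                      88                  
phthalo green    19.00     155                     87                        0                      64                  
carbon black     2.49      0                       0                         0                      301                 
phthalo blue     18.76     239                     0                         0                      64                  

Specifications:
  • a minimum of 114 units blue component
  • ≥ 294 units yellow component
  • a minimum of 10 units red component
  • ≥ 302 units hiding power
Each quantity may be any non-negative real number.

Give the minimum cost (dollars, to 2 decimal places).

$16.28

Treat it as an LP. Let x1 = kg of chrome yellow, x2 = kg of zinc oxide, x3 = kg of phthalo green, x4 = kg of carbon black, x5 = kg of phthalo blue.
Minimise 5.22x1 + 3.41x2 + 19x3 + 2.49x4 + 18.76x5 subject to:
  155x3 + 239x5 ≥ 114   (blue component)
  228x1 + 87x3 ≥ 294   (yellow component)
  25x1 ≥ 10   (red component)
  154x1 + 88x2 + 64x3 + 301x4 + 64x5 ≥ 302   (hiding power)
  x1, x2, x3, x4, x5 ≥ 0.
The optimal basis is {chrome yellow, carbon black, phthalo blue}; zinc oxide, phthalo green drop out. There the blue component, yellow component, hiding power constraints are tight.
Optimal quantities: chrome yellow = 1.289 kg, carbon black = 0.2422 kg, phthalo blue = 0.477 kg.
Total cost: 5.22·1.289 + 2.49·0.2422 + 18.76·0.477 = 16.2802.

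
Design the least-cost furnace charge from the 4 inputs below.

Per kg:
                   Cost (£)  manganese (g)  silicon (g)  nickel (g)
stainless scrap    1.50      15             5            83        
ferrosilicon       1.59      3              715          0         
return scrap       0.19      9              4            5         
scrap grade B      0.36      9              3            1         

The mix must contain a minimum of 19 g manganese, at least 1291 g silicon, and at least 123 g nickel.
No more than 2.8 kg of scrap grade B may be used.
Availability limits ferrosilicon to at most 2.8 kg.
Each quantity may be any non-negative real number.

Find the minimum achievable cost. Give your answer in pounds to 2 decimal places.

Let x1 = kg of stainless scrap, x2 = kg of ferrosilicon, x3 = kg of return scrap, x4 = kg of scrap grade B.
min 1.5x1 + 1.59x2 + 0.19x3 + 0.36x4 subject to:
  15x1 + 3x2 + 9x3 + 9x4 ≥ 19   (manganese)
  5x1 + 715x2 + 4x3 + 3x4 ≥ 1291   (silicon)
  83x1 + 5x3 + 1x4 ≥ 123   (nickel)
  x4 ≤ 2.8
  x2 ≤ 2.8
  x1, x2, x3, x4 ≥ 0.
At the optimum only stainless scrap, ferrosilicon are positive (return scrap, scrap grade B = 0). Binding constraints: silicon and nickel.
So stainless scrap = 1.482 kg, ferrosilicon = 1.795 kg.
Cost = 1.5·1.482 + 1.59·1.795 = 5.0771.

£5.08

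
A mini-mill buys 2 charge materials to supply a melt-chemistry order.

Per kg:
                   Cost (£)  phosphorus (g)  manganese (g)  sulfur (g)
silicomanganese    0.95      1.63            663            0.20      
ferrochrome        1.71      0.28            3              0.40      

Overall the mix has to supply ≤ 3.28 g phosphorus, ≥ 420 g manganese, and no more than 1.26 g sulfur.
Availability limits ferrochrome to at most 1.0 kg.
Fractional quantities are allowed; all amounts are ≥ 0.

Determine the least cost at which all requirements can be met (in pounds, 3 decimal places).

Let x1 = kg of silicomanganese, x2 = kg of ferrochrome.
min 0.95x1 + 1.71x2 subject to:
  1.63x1 + 0.28x2 ≤ 3.28   (phosphorus)
  663x1 + 3x2 ≥ 420   (manganese)
  0.2x1 + 0.4x2 ≤ 1.26   (sulfur)
  x2 ≤ 1
  x1, x2 ≥ 0.
The cheapest feasible vertex uses only silicomanganese; ferrochrome is not used. There the manganese constraint is tight.
That vertex is x1 = 0.6335.
Hence cost = 0.95·0.6335 = £0.60183.

£0.602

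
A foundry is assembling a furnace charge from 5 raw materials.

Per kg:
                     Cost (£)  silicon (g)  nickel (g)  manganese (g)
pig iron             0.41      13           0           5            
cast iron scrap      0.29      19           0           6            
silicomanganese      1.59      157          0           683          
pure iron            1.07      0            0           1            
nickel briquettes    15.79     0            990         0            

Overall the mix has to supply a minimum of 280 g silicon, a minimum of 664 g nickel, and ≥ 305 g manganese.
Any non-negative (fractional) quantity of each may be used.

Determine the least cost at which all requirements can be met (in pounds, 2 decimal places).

This is a linear program. Let x1 = kg of pig iron, x2 = kg of cast iron scrap, x3 = kg of silicomanganese, x4 = kg of pure iron, x5 = kg of nickel briquettes.
Minimise 0.41x1 + 0.29x2 + 1.59x3 + 1.07x4 + 15.79x5 subject to:
  13x1 + 19x2 + 157x3 ≥ 280   (silicon)
  990x5 ≥ 664   (nickel)
  5x1 + 6x2 + 683x3 + 1x4 ≥ 305   (manganese)
  x1, x2, x3, x4, x5 ≥ 0.
At the optimum only silicomanganese, nickel briquettes are positive (pig iron, cast iron scrap, pure iron = 0). The silicon and nickel requirements are met with equality.
Optimal quantities: silicomanganese = 1.783 kg, nickel briquettes = 0.6707 kg.
Total cost: 1.59·1.783 + 15.79·0.6707 = 13.4253.

£13.43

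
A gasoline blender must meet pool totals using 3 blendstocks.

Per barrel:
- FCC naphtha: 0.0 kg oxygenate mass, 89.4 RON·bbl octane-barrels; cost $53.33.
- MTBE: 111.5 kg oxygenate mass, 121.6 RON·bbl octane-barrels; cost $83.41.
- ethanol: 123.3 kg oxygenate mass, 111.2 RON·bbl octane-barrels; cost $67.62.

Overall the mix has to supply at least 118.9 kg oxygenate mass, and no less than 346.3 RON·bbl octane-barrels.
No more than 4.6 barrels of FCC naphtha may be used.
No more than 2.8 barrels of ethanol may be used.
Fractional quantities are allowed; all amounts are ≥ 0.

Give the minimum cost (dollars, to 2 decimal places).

Treat it as an LP. Let x1 = barrels of FCC naphtha, x2 = barrels of MTBE, x3 = barrels of ethanol.
Minimize 53.33x1 + 83.41x2 + 67.62x3 subject to:
  111.5x2 + 123.3x3 ≥ 118.9   (oxygenate mass)
  89.4x1 + 121.6x2 + 111.2x3 ≥ 346.3   (octane-barrels)
  x1 ≤ 4.6
  x3 ≤ 2.8
  x1, x2, x3 ≥ 0.
The optimal basis is {FCC naphtha, ethanol}; MTBE drops out. There the oxygenate mass and octane-barrels constraints are tight.
So FCC naphtha = 2.6741 barrels, ethanol = 0.96431 barrels.
Hence cost = 53.33·2.6741 + 67.62·0.96431 = $207.8164.

$207.82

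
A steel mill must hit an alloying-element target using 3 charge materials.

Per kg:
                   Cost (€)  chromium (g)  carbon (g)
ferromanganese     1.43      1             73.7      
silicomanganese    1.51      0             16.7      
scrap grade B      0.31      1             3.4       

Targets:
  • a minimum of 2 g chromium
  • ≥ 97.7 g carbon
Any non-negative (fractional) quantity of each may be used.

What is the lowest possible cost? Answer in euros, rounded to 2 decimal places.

€2.07

This is a linear program. Let x1 = kg of ferromanganese, x2 = kg of silicomanganese, x3 = kg of scrap grade B.
Minimise 1.43x1 + 1.51x2 + 0.31x3 subject to:
  1x1 + 1x3 ≥ 2   (chromium)
  73.7x1 + 16.7x2 + 3.4x3 ≥ 97.7   (carbon)
  x1, x2, x3 ≥ 0.
The cheapest feasible vertex uses only ferromanganese, scrap grade B; silicomanganese is not used. There the chromium and carbon constraints are tight.
Solving gives x1 = 1.293, x3 = 0.707.
Hence cost = 1.43·1.293 + 0.31·0.707 = €2.0682.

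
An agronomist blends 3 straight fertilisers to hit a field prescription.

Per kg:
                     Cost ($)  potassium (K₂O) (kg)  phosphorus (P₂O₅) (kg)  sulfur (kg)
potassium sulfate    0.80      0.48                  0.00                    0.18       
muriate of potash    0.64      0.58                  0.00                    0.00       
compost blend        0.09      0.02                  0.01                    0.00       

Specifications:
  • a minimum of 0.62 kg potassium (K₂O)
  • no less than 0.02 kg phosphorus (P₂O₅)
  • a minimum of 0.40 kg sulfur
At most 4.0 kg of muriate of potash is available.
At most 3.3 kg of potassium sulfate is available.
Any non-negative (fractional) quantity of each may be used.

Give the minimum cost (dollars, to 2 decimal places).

Treat it as an LP. Let x1 = kg of potassium sulfate, x2 = kg of muriate of potash, x3 = kg of compost blend.
Minimise 0.8x1 + 0.64x2 + 0.09x3 subject to:
  0.48x1 + 0.58x2 + 0.02x3 ≥ 0.62   (potassium (K₂O))
  0.01x3 ≥ 0.02   (phosphorus (P₂O₅))
  0.18x1 ≥ 0.4   (sulfur)
  x2 ≤ 4
  x1 ≤ 3.3
  x1, x2, x3 ≥ 0.
The optimal basis is {potassium sulfate, compost blend}; muriate of potash drops out. There the phosphorus (P₂O₅) and sulfur constraints are tight.
So potassium sulfate = 2.222 kg, compost blend = 2 kg.
Cost = 0.8·2.222 + 0.09·2 = 1.9576.

$1.96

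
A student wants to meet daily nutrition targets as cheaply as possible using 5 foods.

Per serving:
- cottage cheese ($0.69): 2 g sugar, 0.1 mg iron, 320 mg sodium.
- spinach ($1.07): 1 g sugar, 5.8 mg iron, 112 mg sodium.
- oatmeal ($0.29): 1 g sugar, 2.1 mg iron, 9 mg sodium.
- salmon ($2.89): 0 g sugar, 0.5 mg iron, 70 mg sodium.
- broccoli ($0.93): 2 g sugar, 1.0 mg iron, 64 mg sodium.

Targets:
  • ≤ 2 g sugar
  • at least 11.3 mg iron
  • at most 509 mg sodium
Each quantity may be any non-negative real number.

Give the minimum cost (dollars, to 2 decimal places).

$2.08

Treat it as an LP. Let x1 = servings of cottage cheese, x2 = servings of spinach, x3 = servings of oatmeal, x4 = servings of salmon, x5 = servings of broccoli.
Minimize 0.69x1 + 1.07x2 + 0.29x3 + 2.89x4 + 0.93x5 with:
  2x1 + 1x2 + 1x3 + 2x5 ≤ 2   (sugar)
  0.1x1 + 5.8x2 + 2.1x3 + 0.5x4 + 1x5 ≥ 11.3   (iron)
  320x1 + 112x2 + 9x3 + 70x4 + 64x5 ≤ 509   (sodium)
  x1, x2, x3, x4, x5 ≥ 0.
The minimum-cost mix takes nothing from cottage cheese, salmon, broccoli — only spinach, oatmeal. Binding constraints: sugar and iron.
That vertex is x2 = 1.919, x3 = 0.08108.
Cost = 1.07·1.919 + 0.29·0.08108 = 2.0768.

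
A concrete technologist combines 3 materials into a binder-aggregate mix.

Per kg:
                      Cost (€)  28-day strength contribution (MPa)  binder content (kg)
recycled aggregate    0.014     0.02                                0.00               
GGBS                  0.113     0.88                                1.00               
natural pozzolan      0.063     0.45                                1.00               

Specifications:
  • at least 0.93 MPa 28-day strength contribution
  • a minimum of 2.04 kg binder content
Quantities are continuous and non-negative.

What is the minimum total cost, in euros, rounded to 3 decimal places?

This is a linear program. Let x1 = kg of recycled aggregate, x2 = kg of GGBS, x3 = kg of natural pozzolan.
min 0.014x1 + 0.113x2 + 0.063x3 s.t.:
  0.02x1 + 0.88x2 + 0.45x3 ≥ 0.93   (28-day strength contribution)
  1x2 + 1x3 ≥ 2.04   (binder content)
  x1, x2, x3 ≥ 0.
The optimal basis is {GGBS, natural pozzolan}; recycled aggregate drops out. There the 28-day strength contribution and binder content constraints are tight.
That vertex is x2 = 0.02791, x3 = 2.012.
Total cost: 0.113·0.02791 + 0.063·2.012 = 0.12991.

€0.130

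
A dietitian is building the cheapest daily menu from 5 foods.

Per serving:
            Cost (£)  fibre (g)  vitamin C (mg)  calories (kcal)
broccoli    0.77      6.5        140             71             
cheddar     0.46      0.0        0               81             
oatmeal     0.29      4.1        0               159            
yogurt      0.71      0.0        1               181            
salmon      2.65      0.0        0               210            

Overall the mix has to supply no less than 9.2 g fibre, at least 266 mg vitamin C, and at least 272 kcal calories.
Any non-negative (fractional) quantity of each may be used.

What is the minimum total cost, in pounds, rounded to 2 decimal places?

£1.71

Let x1 = servings of broccoli, x2 = servings of cheddar, x3 = servings of oatmeal, x4 = servings of yogurt, x5 = servings of salmon.
Minimize 0.77x1 + 0.46x2 + 0.29x3 + 0.71x4 + 2.65x5 subject to:
  6.5x1 + 4.1x3 ≥ 9.2   (fibre)
  140x1 + 1x4 ≥ 266   (vitamin C)
  71x1 + 81x2 + 159x3 + 181x4 + 210x5 ≥ 272   (calories)
  x1, x2, x3, x4, x5 ≥ 0.
At the optimum only broccoli, oatmeal are positive (cheddar, yogurt, salmon = 0). There the vitamin C and calories constraints are tight.
Optimal quantities: broccoli = 1.9 servings, oatmeal = 0.8623 servings.
Objective = 0.77·1.9 + 0.29·0.8623 = 1.7131.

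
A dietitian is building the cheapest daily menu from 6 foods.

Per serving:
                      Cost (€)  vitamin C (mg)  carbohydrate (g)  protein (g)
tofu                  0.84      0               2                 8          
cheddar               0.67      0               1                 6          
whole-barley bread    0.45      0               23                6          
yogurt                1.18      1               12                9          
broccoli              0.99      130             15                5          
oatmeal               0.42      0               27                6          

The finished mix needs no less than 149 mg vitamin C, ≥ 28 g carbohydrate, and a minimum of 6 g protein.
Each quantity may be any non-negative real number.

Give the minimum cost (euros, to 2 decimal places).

Let x1 = servings of tofu, x2 = servings of cheddar, x3 = servings of whole-barley bread, x4 = servings of yogurt, x5 = servings of broccoli, x6 = servings of oatmeal.
Minimize 0.84x1 + 0.67x2 + 0.45x3 + 1.18x4 + 0.99x5 + 0.42x6 s.t.:
  1x4 + 130x5 ≥ 149   (vitamin C)
  2x1 + 1x2 + 23x3 + 12x4 + 15x5 + 27x6 ≥ 28   (carbohydrate)
  8x1 + 6x2 + 6x3 + 9x4 + 5x5 + 6x6 ≥ 6   (protein)
  x1, x2, x3, x4, x5, x6 ≥ 0.
At the optimum only broccoli, oatmeal are positive (tofu, cheddar, whole-barley bread, yogurt = 0). The vitamin C and carbohydrate requirements are met with equality.
So broccoli = 1.146 servings, oatmeal = 0.4003 servings.
Hence cost = 0.99·1.146 + 0.42·0.4003 = €1.3027.

€1.30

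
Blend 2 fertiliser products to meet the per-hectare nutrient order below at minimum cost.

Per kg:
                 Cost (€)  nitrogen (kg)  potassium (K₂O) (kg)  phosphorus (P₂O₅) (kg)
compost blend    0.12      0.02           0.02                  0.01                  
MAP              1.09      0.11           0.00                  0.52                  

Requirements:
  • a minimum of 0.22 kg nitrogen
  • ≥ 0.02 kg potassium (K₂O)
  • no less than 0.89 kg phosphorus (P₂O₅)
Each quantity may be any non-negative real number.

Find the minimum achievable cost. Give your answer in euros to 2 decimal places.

€2.04

Let x1 = kg of compost blend, x2 = kg of MAP.
Minimize 0.12x1 + 1.09x2 subject to:
  0.02x1 + 0.11x2 ≥ 0.22   (nitrogen)
  0.02x1 ≥ 0.02   (potassium (K₂O))
  0.01x1 + 0.52x2 ≥ 0.89   (phosphorus (P₂O₅))
  x1, x2 ≥ 0.
Both inputs are positive at the optimum. The nitrogen and phosphorus (P₂O₅) requirements are met with equality.
Solving gives x1 = 1.774, x2 = 1.677.
Cost = 0.12·1.774 + 1.09·1.677 = 2.0408.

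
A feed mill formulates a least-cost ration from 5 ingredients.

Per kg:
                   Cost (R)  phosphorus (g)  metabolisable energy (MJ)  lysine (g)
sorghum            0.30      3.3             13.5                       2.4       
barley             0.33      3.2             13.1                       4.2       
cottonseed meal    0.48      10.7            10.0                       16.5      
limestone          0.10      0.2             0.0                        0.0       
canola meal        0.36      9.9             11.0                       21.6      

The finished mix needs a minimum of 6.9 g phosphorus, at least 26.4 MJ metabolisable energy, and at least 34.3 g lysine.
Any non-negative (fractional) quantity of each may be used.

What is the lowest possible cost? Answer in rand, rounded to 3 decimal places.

R0.761

Treat it as an LP. Let x1 = kg of sorghum, x2 = kg of barley, x3 = kg of cottonseed meal, x4 = kg of limestone, x5 = kg of canola meal.
Minimize 0.3x1 + 0.33x2 + 0.48x3 + 0.1x4 + 0.36x5 s.t.:
  3.3x1 + 3.2x2 + 10.7x3 + 0.2x4 + 9.9x5 ≥ 6.9   (phosphorus)
  13.5x1 + 13.1x2 + 10x3 + 11x5 ≥ 26.4   (metabolisable energy)
  2.4x1 + 4.2x2 + 16.5x3 + 21.6x5 ≥ 34.3   (lysine)
  x1, x2, x3, x4, x5 ≥ 0.
At the optimum only sorghum, canola meal are positive (barley, cottonseed meal, limestone = 0). The metabolisable energy and lysine requirements are met with equality.
Optimal quantities: sorghum = 0.7275 kg, canola meal = 1.507 kg.
Cost = 0.3·0.7275 + 0.36·1.507 = 0.76077.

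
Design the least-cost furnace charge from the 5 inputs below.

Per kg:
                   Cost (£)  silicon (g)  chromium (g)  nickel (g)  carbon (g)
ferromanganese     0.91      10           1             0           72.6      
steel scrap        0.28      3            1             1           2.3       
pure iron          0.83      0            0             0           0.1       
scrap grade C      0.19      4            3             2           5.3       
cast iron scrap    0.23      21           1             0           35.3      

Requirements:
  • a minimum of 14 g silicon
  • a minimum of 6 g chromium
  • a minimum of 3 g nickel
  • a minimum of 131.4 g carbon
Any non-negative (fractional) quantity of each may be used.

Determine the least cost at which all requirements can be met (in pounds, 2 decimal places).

£1.09

Set it up as a linear program. Let x1 = kg of ferromanganese, x2 = kg of steel scrap, x3 = kg of pure iron, x4 = kg of scrap grade C, x5 = kg of cast iron scrap.
Minimize 0.91x1 + 0.28x2 + 0.83x3 + 0.19x4 + 0.23x5 with:
  10x1 + 3x2 + 4x4 + 21x5 ≥ 14   (silicon)
  1x1 + 1x2 + 3x4 + 1x5 ≥ 6   (chromium)
  1x2 + 2x4 ≥ 3   (nickel)
  72.6x1 + 2.3x2 + 0.1x3 + 5.3x4 + 35.3x5 ≥ 131.4   (carbon)
  x1, x2, x3, x4, x5 ≥ 0.
The optimal basis is {scrap grade C, cast iron scrap}; ferromanganese, steel scrap, pure iron drop out. There the nickel and carbon constraints are tight.
That vertex is x4 = 1.5, x5 = 3.497.
Cost = 0.19·1.5 + 0.23·3.497 = 1.0893.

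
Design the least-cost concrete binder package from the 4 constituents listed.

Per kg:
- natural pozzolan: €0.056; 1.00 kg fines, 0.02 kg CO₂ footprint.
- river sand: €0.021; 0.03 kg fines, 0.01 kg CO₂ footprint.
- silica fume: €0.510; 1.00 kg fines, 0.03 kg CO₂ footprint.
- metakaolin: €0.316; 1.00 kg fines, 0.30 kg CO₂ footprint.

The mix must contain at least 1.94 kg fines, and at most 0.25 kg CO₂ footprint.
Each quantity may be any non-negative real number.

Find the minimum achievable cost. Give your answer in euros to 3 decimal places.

This is a linear program. Let x1 = kg of natural pozzolan, x2 = kg of river sand, x3 = kg of silica fume, x4 = kg of metakaolin.
min 0.056x1 + 0.021x2 + 0.51x3 + 0.316x4 subject to:
  1x1 + 0.03x2 + 1x3 + 1x4 ≥ 1.94   (fines)
  0.02x1 + 0.01x2 + 0.03x3 + 0.3x4 ≤ 0.25   (CO₂ footprint)
  x1, x2, x3, x4 ≥ 0.
The optimal basis is {natural pozzolan}; river sand, silica fume, metakaolin drop out. Binding constraint: fines.
So natural pozzolan = 1.94 kg.
Cost = 0.056·1.94 = 0.10864.

€0.109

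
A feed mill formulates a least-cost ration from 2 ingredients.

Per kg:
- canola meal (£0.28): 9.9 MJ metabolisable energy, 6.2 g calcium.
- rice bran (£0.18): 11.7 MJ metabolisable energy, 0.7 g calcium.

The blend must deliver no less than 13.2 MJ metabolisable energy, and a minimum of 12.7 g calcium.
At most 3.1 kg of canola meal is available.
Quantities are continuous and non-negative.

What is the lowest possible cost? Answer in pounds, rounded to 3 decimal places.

Set it up as a linear program. Let x1 = kg of canola meal, x2 = kg of rice bran.
Minimize 0.28x1 + 0.18x2 with:
  9.9x1 + 11.7x2 ≥ 13.2   (metabolisable energy)
  6.2x1 + 0.7x2 ≥ 12.7   (calcium)
  x1 ≤ 3.1
  x1, x2 ≥ 0.
The minimum-cost mix takes nothing from rice bran — only canola meal. Binding constraint: calcium.
That vertex is x1 = 2.0484.
Total cost: 0.28·2.0484 = 0.57355.

£0.574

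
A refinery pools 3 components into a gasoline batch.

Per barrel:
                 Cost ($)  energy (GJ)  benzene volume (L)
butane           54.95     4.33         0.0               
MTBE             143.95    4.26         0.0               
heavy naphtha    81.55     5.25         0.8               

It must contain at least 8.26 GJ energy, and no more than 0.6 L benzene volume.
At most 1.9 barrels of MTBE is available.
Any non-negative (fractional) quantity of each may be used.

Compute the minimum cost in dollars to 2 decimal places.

$104.82

Set it up as a linear program. Let x1 = barrels of butane, x2 = barrels of MTBE, x3 = barrels of heavy naphtha.
Minimise 54.95x1 + 143.95x2 + 81.55x3 s.t.:
  4.33x1 + 4.26x2 + 5.25x3 ≥ 8.26   (energy)
  0.8x3 ≤ 0.6   (benzene volume)
  x2 ≤ 1.9
  x1, x2, x3 ≥ 0.
The cheapest feasible vertex uses only butane; MTBE, heavy naphtha are not used. There the energy constraint is tight.
Solving gives x1 = 1.9076.
Hence cost = 54.95·1.9076 = $104.8226.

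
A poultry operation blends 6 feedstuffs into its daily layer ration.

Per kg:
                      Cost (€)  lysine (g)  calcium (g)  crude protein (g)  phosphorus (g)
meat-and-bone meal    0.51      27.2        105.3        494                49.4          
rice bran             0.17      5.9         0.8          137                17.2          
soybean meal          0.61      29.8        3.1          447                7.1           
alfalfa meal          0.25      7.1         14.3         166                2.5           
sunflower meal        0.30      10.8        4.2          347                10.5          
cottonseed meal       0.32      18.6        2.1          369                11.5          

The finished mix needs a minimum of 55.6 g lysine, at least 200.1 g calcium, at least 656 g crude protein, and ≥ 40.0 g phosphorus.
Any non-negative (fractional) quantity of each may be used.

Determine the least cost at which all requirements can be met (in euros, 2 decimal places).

Set it up as a linear program. Let x1 = kg of meat-and-bone meal, x2 = kg of rice bran, x3 = kg of soybean meal, x4 = kg of alfalfa meal, x5 = kg of sunflower meal, x6 = kg of cottonseed meal.
min 0.51x1 + 0.17x2 + 0.61x3 + 0.25x4 + 0.3x5 + 0.32x6 with:
  27.2x1 + 5.9x2 + 29.8x3 + 7.1x4 + 10.8x5 + 18.6x6 ≥ 55.6   (lysine)
  105.3x1 + 0.8x2 + 3.1x3 + 14.3x4 + 4.2x5 + 2.1x6 ≥ 200.1   (calcium)
  494x1 + 137x2 + 447x3 + 166x4 + 347x5 + 369x6 ≥ 656   (crude protein)
  49.4x1 + 17.2x2 + 7.1x3 + 2.5x4 + 10.5x5 + 11.5x6 ≥ 40   (phosphorus)
  x1, x2, x3, x4, x5, x6 ≥ 0.
At the optimum only meat-and-bone meal, cottonseed meal are positive (rice bran, soybean meal, alfalfa meal, sunflower meal = 0). There the lysine and calcium constraints are tight.
Solving gives x1 = 1.896, x6 = 0.2167.
Objective = 0.51·1.896 + 0.32·0.2167 = 1.0363.

€1.04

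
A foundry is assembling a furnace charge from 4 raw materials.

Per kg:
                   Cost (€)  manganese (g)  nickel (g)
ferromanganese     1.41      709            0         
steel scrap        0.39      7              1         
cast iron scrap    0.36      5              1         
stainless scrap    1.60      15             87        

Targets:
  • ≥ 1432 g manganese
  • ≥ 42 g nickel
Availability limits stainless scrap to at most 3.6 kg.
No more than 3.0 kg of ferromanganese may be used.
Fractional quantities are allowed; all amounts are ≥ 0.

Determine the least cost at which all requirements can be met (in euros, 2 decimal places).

€3.61

This is a linear program. Let x1 = kg of ferromanganese, x2 = kg of steel scrap, x3 = kg of cast iron scrap, x4 = kg of stainless scrap.
Minimise 1.41x1 + 0.39x2 + 0.36x3 + 1.6x4 s.t.:
  709x1 + 7x2 + 5x3 + 15x4 ≥ 1432   (manganese)
  1x2 + 1x3 + 87x4 ≥ 42   (nickel)
  x4 ≤ 3.6
  x1 ≤ 3
  x1, x2, x3, x4 ≥ 0.
At the optimum only ferromanganese, stainless scrap are positive (steel scrap, cast iron scrap = 0). There the manganese and nickel constraints are tight.
Solving gives x1 = 2.01, x4 = 0.4828.
Total cost: 1.41·2.01 + 1.6·0.4828 = 3.6066.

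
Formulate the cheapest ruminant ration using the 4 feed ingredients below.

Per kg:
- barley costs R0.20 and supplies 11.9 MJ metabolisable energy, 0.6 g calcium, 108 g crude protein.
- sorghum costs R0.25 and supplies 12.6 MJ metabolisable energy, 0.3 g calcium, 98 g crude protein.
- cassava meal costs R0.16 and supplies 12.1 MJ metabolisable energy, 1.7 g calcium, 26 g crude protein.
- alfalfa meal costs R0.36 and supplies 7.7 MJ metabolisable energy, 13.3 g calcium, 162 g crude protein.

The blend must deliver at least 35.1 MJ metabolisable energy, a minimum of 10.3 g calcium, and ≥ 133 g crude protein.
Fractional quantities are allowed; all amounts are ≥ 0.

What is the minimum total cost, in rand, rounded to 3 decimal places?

Let x1 = kg of barley, x2 = kg of sorghum, x3 = kg of cassava meal, x4 = kg of alfalfa meal.
Minimise 0.2x1 + 0.25x2 + 0.16x3 + 0.36x4 subject to:
  11.9x1 + 12.6x2 + 12.1x3 + 7.7x4 ≥ 35.1   (metabolisable energy)
  0.6x1 + 0.3x2 + 1.7x3 + 13.3x4 ≥ 10.3   (calcium)
  108x1 + 98x2 + 26x3 + 162x4 ≥ 133   (crude protein)
  x1, x2, x3, x4 ≥ 0.
The cheapest feasible vertex uses only cassava meal, alfalfa meal; barley, sorghum are not used. There the metabolisable energy and calcium constraints are tight.
So cassava meal = 2.621 kg, alfalfa meal = 0.4394 kg.
Cost = 0.16·2.621 + 0.36·0.4394 = 0.57754.

R0.578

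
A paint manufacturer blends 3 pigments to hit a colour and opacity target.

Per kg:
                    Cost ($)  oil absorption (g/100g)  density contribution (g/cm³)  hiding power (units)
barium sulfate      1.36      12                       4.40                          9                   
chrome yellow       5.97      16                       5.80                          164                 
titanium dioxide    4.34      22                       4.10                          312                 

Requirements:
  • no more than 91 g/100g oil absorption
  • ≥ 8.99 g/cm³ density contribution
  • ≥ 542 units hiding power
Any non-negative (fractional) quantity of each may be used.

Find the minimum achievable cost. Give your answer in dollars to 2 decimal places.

$8.08

Treat it as an LP. Let x1 = kg of barium sulfate, x2 = kg of chrome yellow, x3 = kg of titanium dioxide.
Minimize 1.36x1 + 5.97x2 + 4.34x3 s.t.:
  12x1 + 16x2 + 22x3 ≤ 91   (oil absorption)
  4.4x1 + 5.8x2 + 4.1x3 ≥ 8.99   (density contribution)
  9x1 + 164x2 + 312x3 ≥ 542   (hiding power)
  x1, x2, x3 ≥ 0.
The optimal basis is {barium sulfate, titanium dioxide}; chrome yellow drops out. There the density contribution and hiding power constraints are tight.
Solving gives x1 = 0.4362, x3 = 1.725.
Objective = 1.36·0.4362 + 4.34·1.725 = 8.0797.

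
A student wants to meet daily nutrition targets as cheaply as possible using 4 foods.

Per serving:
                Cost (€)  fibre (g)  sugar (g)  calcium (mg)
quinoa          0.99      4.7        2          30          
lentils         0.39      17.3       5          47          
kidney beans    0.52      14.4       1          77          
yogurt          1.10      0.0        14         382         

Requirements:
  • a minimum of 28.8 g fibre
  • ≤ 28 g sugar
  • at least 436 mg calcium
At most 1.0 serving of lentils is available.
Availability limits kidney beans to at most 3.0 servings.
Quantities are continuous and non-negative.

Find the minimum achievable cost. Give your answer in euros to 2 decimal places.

€1.75

Let x1 = servings of quinoa, x2 = servings of lentils, x3 = servings of kidney beans, x4 = servings of yogurt.
Minimize 0.99x1 + 0.39x2 + 0.52x3 + 1.1x4 subject to:
  4.7x1 + 17.3x2 + 14.4x3 ≥ 28.8   (fibre)
  2x1 + 5x2 + 1x3 + 14x4 ≤ 28   (sugar)
  30x1 + 47x2 + 77x3 + 382x4 ≥ 436   (calcium)
  x2 ≤ 1
  x3 ≤ 3
  x1, x2, x3, x4 ≥ 0.
At the optimum only lentils, kidney beans, yogurt are positive (quinoa = 0). Binding constraints: fibre, calcium, the lentils cap.
That vertex is x2 = 1, x3 = 0.7986, x4 = 0.8573.
Cost = 0.39·1 + 0.52·0.7986 + 1.1·0.8573 = 1.7483.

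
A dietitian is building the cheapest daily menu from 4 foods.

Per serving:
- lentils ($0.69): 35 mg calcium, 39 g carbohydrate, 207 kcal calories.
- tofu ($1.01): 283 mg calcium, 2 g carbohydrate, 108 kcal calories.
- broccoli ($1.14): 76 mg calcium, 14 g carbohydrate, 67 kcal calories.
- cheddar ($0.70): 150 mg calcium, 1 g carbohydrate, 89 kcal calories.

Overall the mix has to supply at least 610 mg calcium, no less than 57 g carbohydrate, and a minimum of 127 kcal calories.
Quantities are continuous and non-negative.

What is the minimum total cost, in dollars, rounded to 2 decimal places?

$2.95

Set it up as a linear program. Let x1 = servings of lentils, x2 = servings of tofu, x3 = servings of broccoli, x4 = servings of cheddar.
Minimize 0.69x1 + 1.01x2 + 1.14x3 + 0.7x4 s.t.:
  35x1 + 283x2 + 76x3 + 150x4 ≥ 610   (calcium)
  39x1 + 2x2 + 14x3 + 1x4 ≥ 57   (carbohydrate)
  207x1 + 108x2 + 67x3 + 89x4 ≥ 127   (calories)
  x1, x2, x3, x4 ≥ 0.
At the optimum only lentils, tofu are positive (broccoli, cheddar = 0). There the calcium and carbohydrate constraints are tight.
That vertex is x1 = 1.36, x2 = 1.987.
Hence cost = 0.69·1.36 + 1.01·1.987 = $2.9453.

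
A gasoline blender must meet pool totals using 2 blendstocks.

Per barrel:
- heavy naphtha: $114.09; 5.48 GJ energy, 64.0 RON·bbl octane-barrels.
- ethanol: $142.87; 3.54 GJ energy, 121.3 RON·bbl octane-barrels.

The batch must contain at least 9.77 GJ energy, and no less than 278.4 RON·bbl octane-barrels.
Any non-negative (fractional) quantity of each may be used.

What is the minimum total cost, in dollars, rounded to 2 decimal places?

$345.54

Set it up as a linear program. Let x1 = barrels of heavy naphtha, x2 = barrels of ethanol.
Minimize 114.09x1 + 142.87x2 with:
  5.48x1 + 3.54x2 ≥ 9.77   (energy)
  64x1 + 121.3x2 ≥ 278.4   (octane-barrels)
  x1, x2 ≥ 0.
Both inputs are positive at the optimum. The energy and octane-barrels requirements are met with equality.
Optimal quantities: heavy naphtha = 0.455457 barrels, ethanol = 2.05483 barrels.
Total cost: 114.09·0.455457 + 142.87·2.05483 = 345.5367.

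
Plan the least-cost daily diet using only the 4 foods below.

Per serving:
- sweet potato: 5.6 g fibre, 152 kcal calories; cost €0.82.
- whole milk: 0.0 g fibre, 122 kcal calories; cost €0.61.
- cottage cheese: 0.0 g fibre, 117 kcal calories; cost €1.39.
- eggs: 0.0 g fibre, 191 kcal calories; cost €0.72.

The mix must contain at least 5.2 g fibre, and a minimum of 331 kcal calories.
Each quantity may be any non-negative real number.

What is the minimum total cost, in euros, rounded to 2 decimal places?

Let x1 = servings of sweet potato, x2 = servings of whole milk, x3 = servings of cottage cheese, x4 = servings of eggs.
min 0.82x1 + 0.61x2 + 1.39x3 + 0.72x4 s.t.:
  5.6x1 ≥ 5.2   (fibre)
  152x1 + 122x2 + 117x3 + 191x4 ≥ 331   (calories)
  x1, x2, x3, x4 ≥ 0.
The minimum-cost mix takes nothing from whole milk, cottage cheese — only sweet potato, eggs. The fibre and calories requirements are met with equality.
So sweet potato = 0.9286 servings, eggs = 0.994 servings.
Objective = 0.82·0.9286 + 0.72·0.994 = 1.4771.

€1.48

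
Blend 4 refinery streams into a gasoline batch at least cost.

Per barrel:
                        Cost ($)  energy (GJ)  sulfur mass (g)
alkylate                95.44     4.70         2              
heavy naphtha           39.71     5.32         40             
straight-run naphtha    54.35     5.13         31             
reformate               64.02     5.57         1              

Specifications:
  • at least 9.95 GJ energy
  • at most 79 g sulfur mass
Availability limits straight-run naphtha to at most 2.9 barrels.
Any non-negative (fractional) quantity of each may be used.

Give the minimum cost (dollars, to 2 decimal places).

Set it up as a linear program. Let x1 = barrels of alkylate, x2 = barrels of heavy naphtha, x3 = barrels of straight-run naphtha, x4 = barrels of reformate.
Minimize 95.44x1 + 39.71x2 + 54.35x3 + 64.02x4 s.t.:
  4.7x1 + 5.32x2 + 5.13x3 + 5.57x4 ≥ 9.95   (energy)
  2x1 + 40x2 + 31x3 + 1x4 ≤ 79   (sulfur mass)
  x3 ≤ 2.9
  x1, x2, x3, x4 ≥ 0.
The minimum-cost mix takes nothing from alkylate, straight-run naphtha, reformate — only heavy naphtha. There the energy constraint is tight.
So heavy naphtha = 1.8703 barrels.
Cost = 39.71·1.8703 = 74.2696.

$74.27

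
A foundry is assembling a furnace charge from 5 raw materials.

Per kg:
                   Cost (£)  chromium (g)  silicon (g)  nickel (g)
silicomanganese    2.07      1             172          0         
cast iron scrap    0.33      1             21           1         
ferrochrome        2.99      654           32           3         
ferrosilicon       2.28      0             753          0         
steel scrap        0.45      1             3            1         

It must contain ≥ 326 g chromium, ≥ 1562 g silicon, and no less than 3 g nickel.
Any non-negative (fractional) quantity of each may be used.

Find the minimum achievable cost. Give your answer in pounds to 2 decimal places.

Let x1 = kg of silicomanganese, x2 = kg of cast iron scrap, x3 = kg of ferrochrome, x4 = kg of ferrosilicon, x5 = kg of steel scrap.
Minimise 2.07x1 + 0.33x2 + 2.99x3 + 2.28x4 + 0.45x5 s.t.:
  1x1 + 1x2 + 654x3 + 1x5 ≥ 326   (chromium)
  172x1 + 21x2 + 32x3 + 753x4 + 3x5 ≥ 1562   (silicon)
  1x2 + 3x3 + 1x5 ≥ 3   (nickel)
  x1, x2, x3, x4, x5 ≥ 0.
The optimal basis is {cast iron scrap, ferrochrome, ferrosilicon}; silicomanganese, steel scrap drop out. Binding constraints: chromium, silicon, nickel.
Solving gives x2 = 1.512, x3 = 0.4962, x4 = 2.011.
Cost = 0.33·1.512 + 2.99·0.4962 + 2.28·2.011 = 6.5677.

£6.57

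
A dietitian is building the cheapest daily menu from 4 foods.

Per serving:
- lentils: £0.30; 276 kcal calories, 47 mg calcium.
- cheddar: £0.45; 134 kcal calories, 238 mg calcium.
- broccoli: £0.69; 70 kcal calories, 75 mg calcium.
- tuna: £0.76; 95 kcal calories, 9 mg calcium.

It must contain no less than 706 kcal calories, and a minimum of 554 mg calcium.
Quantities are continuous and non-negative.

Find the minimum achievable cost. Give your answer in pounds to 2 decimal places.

This is a linear program. Let x1 = servings of lentils, x2 = servings of cheddar, x3 = servings of broccoli, x4 = servings of tuna.
min 0.3x1 + 0.45x2 + 0.69x3 + 0.76x4 with:
  276x1 + 134x2 + 70x3 + 95x4 ≥ 706   (calories)
  47x1 + 238x2 + 75x3 + 9x4 ≥ 554   (calcium)
  x1, x2, x3, x4 ≥ 0.
The optimal basis is {lentils, cheddar}; broccoli, tuna drop out. Binding constraints: calories and calcium.
Solving gives x1 = 1.579, x2 = 2.016.
Total cost: 0.3·1.579 + 0.45·2.016 = 1.3809.

£1.38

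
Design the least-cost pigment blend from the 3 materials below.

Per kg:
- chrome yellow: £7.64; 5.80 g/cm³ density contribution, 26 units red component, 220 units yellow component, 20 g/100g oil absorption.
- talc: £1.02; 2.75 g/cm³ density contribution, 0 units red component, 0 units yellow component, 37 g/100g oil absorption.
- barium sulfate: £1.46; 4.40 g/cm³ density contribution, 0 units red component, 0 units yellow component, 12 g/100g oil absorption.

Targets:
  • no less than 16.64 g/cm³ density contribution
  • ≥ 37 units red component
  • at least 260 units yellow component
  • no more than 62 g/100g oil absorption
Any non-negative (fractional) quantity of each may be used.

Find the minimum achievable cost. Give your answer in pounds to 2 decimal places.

£13.65

Let x1 = kg of chrome yellow, x2 = kg of talc, x3 = kg of barium sulfate.
Minimise 7.64x1 + 1.02x2 + 1.46x3 s.t.:
  5.8x1 + 2.75x2 + 4.4x3 ≥ 16.64   (density contribution)
  26x1 ≥ 37   (red component)
  220x1 ≥ 260   (yellow component)
  20x1 + 37x2 + 12x3 ≤ 62   (oil absorption)
  x1, x2, x3 ≥ 0.
The minimum-cost mix takes nothing from talc — only chrome yellow, barium sulfate. The density contribution and red component requirements are met with equality.
That vertex is x1 = 1.423, x3 = 1.906.
Hence cost = 7.64·1.423 + 1.46·1.906 = £13.6545.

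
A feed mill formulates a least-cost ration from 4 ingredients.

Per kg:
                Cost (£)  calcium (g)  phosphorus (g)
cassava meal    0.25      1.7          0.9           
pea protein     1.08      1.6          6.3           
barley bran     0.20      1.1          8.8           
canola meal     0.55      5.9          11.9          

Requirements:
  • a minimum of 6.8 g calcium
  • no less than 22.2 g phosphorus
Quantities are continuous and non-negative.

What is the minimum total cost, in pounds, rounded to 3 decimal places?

Set it up as a linear program. Let x1 = kg of cassava meal, x2 = kg of pea protein, x3 = kg of barley bran, x4 = kg of canola meal.
Minimize 0.25x1 + 1.08x2 + 0.2x3 + 0.55x4 s.t.:
  1.7x1 + 1.6x2 + 1.1x3 + 5.9x4 ≥ 6.8   (calcium)
  0.9x1 + 6.3x2 + 8.8x3 + 11.9x4 ≥ 22.2   (phosphorus)
  x1, x2, x3, x4 ≥ 0.
The cheapest feasible vertex uses only barley bran, canola meal; cassava meal, pea protein are not used. There the calcium and phosphorus constraints are tight.
That vertex is x3 = 1.289, x4 = 0.9122.
Objective = 0.2·1.289 + 0.55·0.9122 = 0.75951.

£0.760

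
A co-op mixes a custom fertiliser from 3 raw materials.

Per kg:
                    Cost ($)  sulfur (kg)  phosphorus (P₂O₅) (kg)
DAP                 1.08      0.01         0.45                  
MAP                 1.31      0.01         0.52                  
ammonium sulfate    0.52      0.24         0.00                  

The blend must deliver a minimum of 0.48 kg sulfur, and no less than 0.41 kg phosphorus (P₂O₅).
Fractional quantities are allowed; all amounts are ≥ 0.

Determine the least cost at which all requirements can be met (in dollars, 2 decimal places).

$2.00

This is a linear program. Let x1 = kg of DAP, x2 = kg of MAP, x3 = kg of ammonium sulfate.
Minimise 1.08x1 + 1.31x2 + 0.52x3 with:
  0.01x1 + 0.01x2 + 0.24x3 ≥ 0.48   (sulfur)
  0.45x1 + 0.52x2 ≥ 0.41   (phosphorus (P₂O₅))
  x1, x2, x3 ≥ 0.
The optimal basis is {DAP, ammonium sulfate}; MAP drops out. The sulfur and phosphorus (P₂O₅) requirements are met with equality.
Solving gives x1 = 0.9111, x3 = 1.962.
Cost = 1.08·0.9111 + 0.52·1.962 = 2.0042.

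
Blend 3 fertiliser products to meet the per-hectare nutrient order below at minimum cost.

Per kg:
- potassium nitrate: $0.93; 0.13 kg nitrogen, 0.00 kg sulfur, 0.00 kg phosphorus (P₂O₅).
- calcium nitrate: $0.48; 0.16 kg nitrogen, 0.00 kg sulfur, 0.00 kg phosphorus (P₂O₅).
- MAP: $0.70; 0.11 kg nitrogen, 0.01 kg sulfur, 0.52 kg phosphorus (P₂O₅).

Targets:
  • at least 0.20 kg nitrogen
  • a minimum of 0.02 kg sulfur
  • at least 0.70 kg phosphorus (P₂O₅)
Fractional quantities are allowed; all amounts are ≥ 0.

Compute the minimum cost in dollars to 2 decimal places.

$1.40

Treat it as an LP. Let x1 = kg of potassium nitrate, x2 = kg of calcium nitrate, x3 = kg of MAP.
Minimize 0.93x1 + 0.48x2 + 0.7x3 with:
  0.13x1 + 0.16x2 + 0.11x3 ≥ 0.2   (nitrogen)
  0.01x3 ≥ 0.02   (sulfur)
  0.52x3 ≥ 0.7   (phosphorus (P₂O₅))
  x1, x2, x3 ≥ 0.
The optimal basis is {MAP}; potassium nitrate, calcium nitrate drop out. The sulfur requirement is met with equality.
Solving gives x3 = 2.
Objective = 0.7·2 = 1.4000.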